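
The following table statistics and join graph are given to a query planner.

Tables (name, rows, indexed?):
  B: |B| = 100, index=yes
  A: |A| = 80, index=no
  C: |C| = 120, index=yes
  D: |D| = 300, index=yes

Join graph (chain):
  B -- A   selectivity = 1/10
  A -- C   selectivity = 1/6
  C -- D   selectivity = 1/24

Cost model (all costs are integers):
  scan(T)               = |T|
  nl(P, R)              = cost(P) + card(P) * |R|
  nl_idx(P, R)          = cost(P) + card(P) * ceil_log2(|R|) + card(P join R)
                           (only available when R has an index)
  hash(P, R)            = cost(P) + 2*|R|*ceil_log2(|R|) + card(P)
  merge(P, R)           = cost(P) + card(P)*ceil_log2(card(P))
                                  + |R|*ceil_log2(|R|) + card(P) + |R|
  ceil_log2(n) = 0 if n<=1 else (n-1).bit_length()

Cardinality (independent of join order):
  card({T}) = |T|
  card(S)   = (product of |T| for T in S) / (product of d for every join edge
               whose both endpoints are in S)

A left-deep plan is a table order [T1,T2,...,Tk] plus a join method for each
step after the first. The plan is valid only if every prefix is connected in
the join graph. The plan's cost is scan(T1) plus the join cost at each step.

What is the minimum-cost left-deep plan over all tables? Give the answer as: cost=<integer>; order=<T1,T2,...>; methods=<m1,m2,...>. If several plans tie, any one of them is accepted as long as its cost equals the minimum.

Selinger DP (subsets sized 1..n):
  {B}: scan cost=100, card=100
  {A}: scan cost=80, card=80
  {C}: scan cost=120, card=120
  {D}: scan cost=300, card=300
  {AB}: card=800; try (A,hash)→1320, (B,nl_idx)→1440, (B,merge)→1520, (A,merge)→1540, (B,hash)→1560, (B,nl)→8080 …(+1); best=1320 via (A,hash)
  {AC}: card=1600; try (A,hash)→1360, (C,merge)→1680, (A,merge)→1720, (C,hash)→1840, (C,nl_idx)→2240, (C,nl)→9680 …(+1); best=1360 via (A,hash)
  {CD}: card=1500; try (C,hash)→2280, (D,nl_idx)→2700, (C,nl_idx)→3900, (D,merge)→4080, (C,merge)→4260, (D,hash)→5640 …(+2); best=2280 via (C,hash)
  {ABC}: card=16000; try (C,hash)→3800, (B,hash)→4360, (C,merge)→11080, (B,merge)→21360, (C,nl_idx)→22920, (B,nl_idx)→28560 …(+2); best=3800 via (C,hash)
  {ACD}: card=20000; try (A,hash)→4900, (D,hash)→8360, (A,merge)→20920, (D,merge)→23560, (D,nl_idx)→35760, (A,nl)→122280 …(+1); best=4900 via (A,hash)
  {ABCD}: card=200000; try (D,hash)→25200, (B,hash)→26300, (D,merge)→246800, (B,merge)→325700, (B,nl_idx)→344900, (D,nl_idx)→347800 …(+2); best=25200 via (D,hash)

cost=25200; order=B,A,C,D; methods=hash,hash,hash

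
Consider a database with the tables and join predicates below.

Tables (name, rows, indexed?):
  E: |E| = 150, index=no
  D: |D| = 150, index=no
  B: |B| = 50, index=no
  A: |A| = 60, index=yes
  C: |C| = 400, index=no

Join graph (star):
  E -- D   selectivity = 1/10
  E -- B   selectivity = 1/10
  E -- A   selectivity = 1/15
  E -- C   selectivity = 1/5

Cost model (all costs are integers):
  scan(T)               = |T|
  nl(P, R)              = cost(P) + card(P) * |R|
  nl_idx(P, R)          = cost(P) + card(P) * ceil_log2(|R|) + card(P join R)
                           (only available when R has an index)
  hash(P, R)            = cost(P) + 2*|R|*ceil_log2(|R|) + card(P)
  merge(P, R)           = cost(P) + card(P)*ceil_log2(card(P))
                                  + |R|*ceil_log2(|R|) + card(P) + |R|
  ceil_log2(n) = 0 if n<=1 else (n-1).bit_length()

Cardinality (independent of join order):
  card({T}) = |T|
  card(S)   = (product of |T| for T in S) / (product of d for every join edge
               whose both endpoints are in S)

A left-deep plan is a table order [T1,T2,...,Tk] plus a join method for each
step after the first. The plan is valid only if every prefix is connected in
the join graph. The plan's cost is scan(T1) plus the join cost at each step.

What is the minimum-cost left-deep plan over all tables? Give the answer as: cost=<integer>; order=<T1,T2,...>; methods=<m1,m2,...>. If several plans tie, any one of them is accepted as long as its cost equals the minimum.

cost=59820; order=E,A,B,D,C; methods=hash,hash,hash,hash

Selinger DP (subsets sized 1..n):
  {E}: scan cost=150, card=150
  {D}: scan cost=150, card=150
  {B}: scan cost=50, card=50
  {A}: scan cost=60, card=60
  {C}: scan cost=400, card=400
  {DE}: card=2250; try (E,hash)→2700, (D,hash)→2700, (E,merge)→2850, (D,merge)→2850, (E,nl)→22650, (D,nl)→22650; best=2700 via (E,hash)
  {BE}: card=750; try (B,hash)→900, (E,merge)→1750, (B,merge)→1850, (E,hash)→2500, (E,nl)→7550, (B,nl)→7650; best=900 via (B,hash)
  {AE}: card=600; try (A,hash)→1020, (A,nl_idx)→1650, (E,merge)→1830, (A,merge)→1920, (E,hash)→2520, (E,nl)→9060 …(+1); best=1020 via (A,hash)
  {CE}: card=12000; try (E,hash)→3200, (C,merge)→5500, (E,merge)→5750, (C,hash)→7500, (C,nl)→60150, (E,nl)→60400; best=3200 via (E,hash)
  {BDE}: card=11250; try (D,hash)→4050, (B,hash)→5550, (D,merge)→10500, (B,merge)→32300, (D,nl)→113400, (B,nl)→115200; best=4050 via (D,hash)
  {ADE}: card=9000; try (D,hash)→4020, (A,hash)→5670, (D,merge)→8970, (A,nl_idx)→25200, (A,merge)→32370, (D,nl)→91020 …(+1); best=4020 via (D,hash)
  {CDE}: card=180000; try (C,hash)→12150, (D,hash)→17600, (C,merge)→35950, (D,merge)→184550, (C,nl)→902700, (D,nl)→1803200; best=12150 via (C,hash)
  {ABE}: card=3000; try (B,hash)→2220, (A,hash)→2370, (B,merge)→7970, (A,nl_idx)→8400, (A,merge)→9570, (B,nl)→31020 …(+1); best=2220 via (B,hash)
  {BCE}: card=60000; try (C,hash)→8850, (C,merge)→13150, (B,hash)→15800, (B,merge)→183550, (C,nl)→300900, (B,nl)→603200; best=8850 via (C,hash)
  {ACE}: card=48000; try (C,hash)→8820, (C,merge)→11620, (A,hash)→15920, (A,nl_idx)→123200, (A,merge)→183620, (C,nl)→241020 …(+1); best=8820 via (C,hash)
  {ABDE}: card=45000; try (D,hash)→7620, (B,hash)→13620, (A,hash)→16020, (D,merge)→42570, (A,nl_idx)→116550, (B,merge)→139370 …(+4); best=7620 via (D,hash)
  {BCDE}: card=900000; try (C,hash)→22500, (D,hash)→71250, (C,merge)→176800, (B,hash)→192750, (D,merge)→1030200, (B,merge)→3432500 …(+3); best=22500 via (C,hash)
  {ACDE}: card=720000; try (C,hash)→20220, (D,hash)→59220, (C,merge)→143020, (A,hash)→192870, (D,merge)→826170, (A,nl_idx)→1812150 …(+4); best=20220 via (C,hash)
  {ABCE}: card=240000; try (C,hash)→12420, (C,merge)→45220, (B,hash)→57420, (A,hash)→69570, (A,nl_idx)→608850, (B,merge)→825170 …(+4); best=12420 via (C,hash)
  {ABCDE}: card=3600000; try (C,hash)→59820, (D,hash)→254820, (B,hash)→740820, (C,merge)→776620, (A,hash)→923220, (D,merge)→4573770 …(+7); best=59820 via (C,hash)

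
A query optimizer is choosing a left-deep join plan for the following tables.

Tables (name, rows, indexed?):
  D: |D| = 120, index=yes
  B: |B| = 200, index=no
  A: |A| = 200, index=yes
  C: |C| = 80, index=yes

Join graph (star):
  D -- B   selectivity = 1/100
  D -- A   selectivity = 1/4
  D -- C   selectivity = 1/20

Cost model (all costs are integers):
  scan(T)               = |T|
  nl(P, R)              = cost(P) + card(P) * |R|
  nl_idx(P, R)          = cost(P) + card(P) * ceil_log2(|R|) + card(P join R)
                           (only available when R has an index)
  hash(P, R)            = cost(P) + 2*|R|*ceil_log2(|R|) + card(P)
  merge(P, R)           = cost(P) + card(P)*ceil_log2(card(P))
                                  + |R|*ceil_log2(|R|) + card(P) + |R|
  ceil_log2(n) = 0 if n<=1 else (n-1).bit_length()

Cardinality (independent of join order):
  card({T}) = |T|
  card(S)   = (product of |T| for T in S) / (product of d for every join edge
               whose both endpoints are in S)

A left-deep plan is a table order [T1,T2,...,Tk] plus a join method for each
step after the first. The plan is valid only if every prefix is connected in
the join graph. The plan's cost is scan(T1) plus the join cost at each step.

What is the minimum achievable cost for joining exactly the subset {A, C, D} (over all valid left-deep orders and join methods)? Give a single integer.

4800

Selinger DP over subsets of {A,C,D}:
  {D}: scan cost=120, card=120
  {A}: scan cost=200, card=200
  {C}: scan cost=80, card=80
  {AD}: card=6000; try (D,hash)→2080, (A,merge)→2880, (D,merge)→2960, (A,hash)→3440, (A,nl_idx)→7080, (D,nl_idx)→7600 …(+2); best=2080 via (D,hash)
  {CD}: card=480; try (D,nl_idx)→1120, (C,hash)→1360, (C,nl_idx)→1440, (D,merge)→1680, (C,merge)→1720, (D,hash)→1840 …(+2); best=1120 via (D,nl_idx)
  {ACD}: card=24000; try (A,hash)→4800, (A,merge)→7720, (C,hash)→9200, (A,nl_idx)→28960, (C,nl_idx)→68080, (C,merge)→86720 …(+2); best=4800 via (A,hash)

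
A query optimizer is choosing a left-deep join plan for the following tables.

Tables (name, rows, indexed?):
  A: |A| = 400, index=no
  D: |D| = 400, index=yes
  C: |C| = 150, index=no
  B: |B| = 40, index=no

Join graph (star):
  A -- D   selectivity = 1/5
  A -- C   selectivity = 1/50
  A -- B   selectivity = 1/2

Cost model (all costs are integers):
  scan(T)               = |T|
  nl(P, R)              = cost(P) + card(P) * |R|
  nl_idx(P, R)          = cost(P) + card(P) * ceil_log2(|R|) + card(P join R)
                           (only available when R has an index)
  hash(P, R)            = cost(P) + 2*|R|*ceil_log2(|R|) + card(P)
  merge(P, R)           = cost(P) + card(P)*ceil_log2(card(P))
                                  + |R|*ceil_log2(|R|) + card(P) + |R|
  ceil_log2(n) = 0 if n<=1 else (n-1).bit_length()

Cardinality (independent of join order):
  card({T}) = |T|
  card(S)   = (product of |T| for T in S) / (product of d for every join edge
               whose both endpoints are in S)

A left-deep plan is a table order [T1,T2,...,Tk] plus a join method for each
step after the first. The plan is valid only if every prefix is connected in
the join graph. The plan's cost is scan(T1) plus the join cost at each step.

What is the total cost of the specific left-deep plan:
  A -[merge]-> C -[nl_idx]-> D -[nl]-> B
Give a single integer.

3952550

step 1: scan A: cost=400, card=400
step 2: join C via merge
    card(P join C) = 400*150/(50) = 1200
    cost = 400 + 400*9 + 150*8 + 400 + 150 = 5750
step 3: join D via nl_idx
    card(P join D) = 1200*400/(5) = 96000
    cost = 5750 + 1200*9 + 96000 = 112550
step 4: join B via nl
    card(P join B) = 96000*40/(2) = 1920000
    cost = 112550 + 96000*40 = 3952550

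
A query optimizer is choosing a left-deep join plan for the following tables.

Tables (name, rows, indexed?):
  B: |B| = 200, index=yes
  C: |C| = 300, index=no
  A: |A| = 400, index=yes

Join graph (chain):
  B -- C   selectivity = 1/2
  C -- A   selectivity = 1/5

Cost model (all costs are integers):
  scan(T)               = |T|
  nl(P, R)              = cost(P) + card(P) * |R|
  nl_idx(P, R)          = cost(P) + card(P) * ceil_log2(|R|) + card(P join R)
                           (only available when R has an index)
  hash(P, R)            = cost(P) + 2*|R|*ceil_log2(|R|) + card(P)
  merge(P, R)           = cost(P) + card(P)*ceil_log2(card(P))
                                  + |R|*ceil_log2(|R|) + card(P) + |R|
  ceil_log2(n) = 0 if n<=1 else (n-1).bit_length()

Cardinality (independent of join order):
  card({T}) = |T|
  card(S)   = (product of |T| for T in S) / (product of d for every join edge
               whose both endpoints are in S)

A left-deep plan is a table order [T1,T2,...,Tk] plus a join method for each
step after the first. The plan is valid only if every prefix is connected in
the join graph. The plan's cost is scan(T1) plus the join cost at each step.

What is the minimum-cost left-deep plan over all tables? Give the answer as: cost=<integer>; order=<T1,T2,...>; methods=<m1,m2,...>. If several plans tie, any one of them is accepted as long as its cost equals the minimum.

cost=33400; order=A,C,B; methods=hash,hash

Selinger DP (subsets sized 1..n):
  {B}: scan cost=200, card=200
  {C}: scan cost=300, card=300
  {A}: scan cost=400, card=400
  {BC}: card=30000; try (B,hash)→3800, (C,merge)→5000, (B,merge)→5100, (C,hash)→5800, (B,nl_idx)→32700, (C,nl)→60200 …(+1); best=3800 via (B,hash)
  {AC}: card=24000; try (C,hash)→6200, (A,merge)→7300, (C,merge)→7400, (A,hash)→7800, (A,nl_idx)→27000, (A,nl)→120300 …(+1); best=6200 via (C,hash)
  {ABC}: card=2400000; try (B,hash)→33400, (A,hash)→41000, (B,merge)→392000, (A,merge)→487800, (B,nl_idx)→2598200, (A,nl_idx)→2673800 …(+2); best=33400 via (B,hash)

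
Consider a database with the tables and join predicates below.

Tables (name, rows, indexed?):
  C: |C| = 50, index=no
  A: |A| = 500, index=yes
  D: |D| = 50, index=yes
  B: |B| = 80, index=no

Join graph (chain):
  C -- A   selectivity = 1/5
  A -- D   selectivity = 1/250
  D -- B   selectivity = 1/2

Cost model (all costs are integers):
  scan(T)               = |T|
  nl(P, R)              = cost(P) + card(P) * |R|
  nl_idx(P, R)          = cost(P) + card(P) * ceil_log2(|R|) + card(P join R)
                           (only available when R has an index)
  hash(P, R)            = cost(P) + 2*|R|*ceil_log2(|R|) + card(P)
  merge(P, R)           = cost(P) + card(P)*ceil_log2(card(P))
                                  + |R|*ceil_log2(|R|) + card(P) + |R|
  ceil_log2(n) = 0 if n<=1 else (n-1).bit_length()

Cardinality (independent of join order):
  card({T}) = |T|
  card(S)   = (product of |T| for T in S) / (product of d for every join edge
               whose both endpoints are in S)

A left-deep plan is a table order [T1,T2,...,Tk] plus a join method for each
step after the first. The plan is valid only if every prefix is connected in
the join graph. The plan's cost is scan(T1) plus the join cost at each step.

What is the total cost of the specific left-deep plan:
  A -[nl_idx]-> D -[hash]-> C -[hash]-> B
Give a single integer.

step 1: scan A: cost=500, card=500
step 2: join D via nl_idx
    card(P join D) = 500*50/(250) = 100
    cost = 500 + 500*6 + 100 = 3600
step 3: join C via hash
    card(P join C) = 100*50/(5) = 1000
    cost = 3600 + 2*50*6 + 100 = 4300
step 4: join B via hash
    card(P join B) = 1000*80/(2) = 40000
    cost = 4300 + 2*80*7 + 1000 = 6420

6420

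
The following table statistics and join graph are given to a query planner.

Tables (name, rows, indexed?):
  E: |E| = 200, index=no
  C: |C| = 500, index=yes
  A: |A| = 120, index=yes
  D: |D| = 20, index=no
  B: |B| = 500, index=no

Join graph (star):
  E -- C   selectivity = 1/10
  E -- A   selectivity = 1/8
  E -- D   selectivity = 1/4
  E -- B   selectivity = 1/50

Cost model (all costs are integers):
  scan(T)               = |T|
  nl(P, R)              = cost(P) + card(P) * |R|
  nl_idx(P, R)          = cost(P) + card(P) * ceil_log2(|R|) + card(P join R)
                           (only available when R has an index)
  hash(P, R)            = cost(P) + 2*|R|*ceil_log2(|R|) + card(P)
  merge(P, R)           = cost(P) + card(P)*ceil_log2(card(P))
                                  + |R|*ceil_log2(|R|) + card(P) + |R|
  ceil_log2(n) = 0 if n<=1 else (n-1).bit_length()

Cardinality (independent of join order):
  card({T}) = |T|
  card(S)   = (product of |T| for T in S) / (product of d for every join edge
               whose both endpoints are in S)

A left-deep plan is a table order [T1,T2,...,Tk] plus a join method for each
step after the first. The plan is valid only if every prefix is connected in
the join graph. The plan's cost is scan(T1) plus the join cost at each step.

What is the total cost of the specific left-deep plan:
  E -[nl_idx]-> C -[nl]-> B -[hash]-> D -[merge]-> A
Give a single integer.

step 1: scan E: cost=200, card=200
step 2: join C via nl_idx
    card(P join C) = 200*500/(10) = 10000
    cost = 200 + 200*9 + 10000 = 12000
step 3: join B via nl
    card(P join B) = 10000*500/(50) = 100000
    cost = 12000 + 10000*500 = 5012000
step 4: join D via hash
    card(P join D) = 100000*20/(4) = 500000
    cost = 5012000 + 2*20*5 + 100000 = 5112200
step 5: join A via merge
    card(P join A) = 500000*120/(8) = 7500000
    cost = 5112200 + 500000*19 + 120*7 + 500000 + 120 = 15113160

15113160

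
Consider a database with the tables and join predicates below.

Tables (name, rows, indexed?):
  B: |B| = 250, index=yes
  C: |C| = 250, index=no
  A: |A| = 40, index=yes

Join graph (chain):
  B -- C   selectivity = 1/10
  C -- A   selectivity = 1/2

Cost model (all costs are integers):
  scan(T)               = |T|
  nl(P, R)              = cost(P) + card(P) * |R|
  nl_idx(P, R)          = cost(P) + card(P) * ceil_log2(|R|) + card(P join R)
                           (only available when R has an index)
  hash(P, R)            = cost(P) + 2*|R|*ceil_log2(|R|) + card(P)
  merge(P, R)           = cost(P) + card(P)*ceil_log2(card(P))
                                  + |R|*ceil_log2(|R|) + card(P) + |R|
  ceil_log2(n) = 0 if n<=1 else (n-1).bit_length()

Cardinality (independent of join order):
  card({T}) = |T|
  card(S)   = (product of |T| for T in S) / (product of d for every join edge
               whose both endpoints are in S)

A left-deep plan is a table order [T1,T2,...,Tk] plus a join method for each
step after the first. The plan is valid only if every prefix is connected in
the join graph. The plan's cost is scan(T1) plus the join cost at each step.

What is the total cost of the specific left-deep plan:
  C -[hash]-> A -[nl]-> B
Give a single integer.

1250980

step 1: scan C: cost=250, card=250
step 2: join A via hash
    card(P join A) = 250*40/(2) = 5000
    cost = 250 + 2*40*6 + 250 = 980
step 3: join B via nl
    card(P join B) = 5000*250/(10) = 125000
    cost = 980 + 5000*250 = 1250980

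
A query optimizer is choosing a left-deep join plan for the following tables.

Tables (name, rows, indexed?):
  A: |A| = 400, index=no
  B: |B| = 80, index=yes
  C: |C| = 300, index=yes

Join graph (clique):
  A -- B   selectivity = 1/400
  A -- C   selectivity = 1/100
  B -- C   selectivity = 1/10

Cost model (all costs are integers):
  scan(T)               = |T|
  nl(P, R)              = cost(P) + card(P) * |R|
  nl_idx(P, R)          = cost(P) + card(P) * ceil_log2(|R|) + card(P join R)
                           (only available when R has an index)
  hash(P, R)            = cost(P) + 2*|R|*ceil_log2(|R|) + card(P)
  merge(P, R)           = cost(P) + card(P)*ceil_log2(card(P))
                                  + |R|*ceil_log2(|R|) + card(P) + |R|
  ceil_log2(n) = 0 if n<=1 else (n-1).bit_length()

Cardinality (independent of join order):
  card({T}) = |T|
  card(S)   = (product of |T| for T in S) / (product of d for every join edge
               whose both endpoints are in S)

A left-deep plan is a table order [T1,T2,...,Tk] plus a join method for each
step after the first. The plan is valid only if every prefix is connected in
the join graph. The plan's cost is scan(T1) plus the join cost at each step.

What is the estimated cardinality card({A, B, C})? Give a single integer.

Tables in S: A(400), B(80), C(300)
Edges inside S: A-B(d=400), A-C(d=100), B-C(d=10)
numerator = 400 * 80 * 300 = 9600000
denominator = 400 * 100 * 10 = 400000
card(S) = 9600000 / 400000 = 24

24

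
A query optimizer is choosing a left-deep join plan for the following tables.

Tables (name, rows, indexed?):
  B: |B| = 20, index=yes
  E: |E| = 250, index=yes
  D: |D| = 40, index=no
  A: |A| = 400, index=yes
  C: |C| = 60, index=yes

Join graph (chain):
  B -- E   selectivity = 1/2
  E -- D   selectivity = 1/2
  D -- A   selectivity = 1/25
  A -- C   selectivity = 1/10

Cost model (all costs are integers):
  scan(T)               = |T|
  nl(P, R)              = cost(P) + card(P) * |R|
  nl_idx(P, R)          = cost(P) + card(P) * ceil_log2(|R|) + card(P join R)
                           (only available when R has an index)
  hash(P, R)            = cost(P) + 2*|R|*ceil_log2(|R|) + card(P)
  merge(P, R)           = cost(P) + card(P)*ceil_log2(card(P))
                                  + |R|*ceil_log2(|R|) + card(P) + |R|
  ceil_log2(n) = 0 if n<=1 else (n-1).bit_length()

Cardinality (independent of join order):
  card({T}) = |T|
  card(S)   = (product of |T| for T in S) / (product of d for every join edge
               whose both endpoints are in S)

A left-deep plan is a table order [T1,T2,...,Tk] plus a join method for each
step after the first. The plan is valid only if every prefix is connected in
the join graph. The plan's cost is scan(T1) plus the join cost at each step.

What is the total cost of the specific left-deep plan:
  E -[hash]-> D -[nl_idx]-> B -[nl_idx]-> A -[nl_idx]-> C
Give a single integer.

step 1: scan E: cost=250, card=250
step 2: join D via hash
    card(P join D) = 250*40/(2) = 5000
    cost = 250 + 2*40*6 + 250 = 980
step 3: join B via nl_idx
    card(P join B) = 5000*20/(2) = 50000
    cost = 980 + 5000*5 + 50000 = 75980
step 4: join A via nl_idx
    card(P join A) = 50000*400/(25) = 800000
    cost = 75980 + 50000*9 + 800000 = 1325980
step 5: join C via nl_idx
    card(P join C) = 800000*60/(10) = 4800000
    cost = 1325980 + 800000*6 + 4800000 = 10925980

10925980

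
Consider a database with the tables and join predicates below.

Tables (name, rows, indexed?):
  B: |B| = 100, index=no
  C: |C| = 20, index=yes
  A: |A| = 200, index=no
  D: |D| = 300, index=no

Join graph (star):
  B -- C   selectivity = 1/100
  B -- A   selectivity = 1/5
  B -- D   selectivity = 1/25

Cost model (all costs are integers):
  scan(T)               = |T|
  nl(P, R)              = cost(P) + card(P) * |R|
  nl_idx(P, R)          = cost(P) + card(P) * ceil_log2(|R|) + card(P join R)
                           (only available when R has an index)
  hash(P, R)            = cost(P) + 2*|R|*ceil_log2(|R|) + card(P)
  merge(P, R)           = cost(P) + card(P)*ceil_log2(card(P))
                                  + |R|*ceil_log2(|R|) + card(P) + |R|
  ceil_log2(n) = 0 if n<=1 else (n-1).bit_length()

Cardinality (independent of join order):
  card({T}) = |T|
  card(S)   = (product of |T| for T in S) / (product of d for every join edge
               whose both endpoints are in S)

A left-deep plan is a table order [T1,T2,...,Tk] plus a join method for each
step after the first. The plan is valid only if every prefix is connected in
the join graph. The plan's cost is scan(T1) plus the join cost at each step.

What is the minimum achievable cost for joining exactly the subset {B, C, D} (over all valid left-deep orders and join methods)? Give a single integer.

Selinger DP over subsets of {B,C,D}:
  {B}: scan cost=100, card=100
  {C}: scan cost=20, card=20
  {D}: scan cost=300, card=300
  {BC}: card=20; try (C,hash)→400, (C,nl_idx)→620, (B,merge)→940, (C,merge)→1020, (B,hash)→1440, (B,nl)→2020 …(+1); best=400 via (C,hash)
  {BD}: card=1200; try (B,hash)→2000, (D,merge)→3900, (B,merge)→4100, (D,hash)→5600, (D,nl)→30100, (B,nl)→30300; best=2000 via (B,hash)
  {BCD}: card=240; try (C,hash)→3400, (D,merge)→3520, (D,hash)→5820, (D,nl)→6400, (C,nl_idx)→8240, (C,merge)→16520 …(+1); best=3400 via (C,hash)

3400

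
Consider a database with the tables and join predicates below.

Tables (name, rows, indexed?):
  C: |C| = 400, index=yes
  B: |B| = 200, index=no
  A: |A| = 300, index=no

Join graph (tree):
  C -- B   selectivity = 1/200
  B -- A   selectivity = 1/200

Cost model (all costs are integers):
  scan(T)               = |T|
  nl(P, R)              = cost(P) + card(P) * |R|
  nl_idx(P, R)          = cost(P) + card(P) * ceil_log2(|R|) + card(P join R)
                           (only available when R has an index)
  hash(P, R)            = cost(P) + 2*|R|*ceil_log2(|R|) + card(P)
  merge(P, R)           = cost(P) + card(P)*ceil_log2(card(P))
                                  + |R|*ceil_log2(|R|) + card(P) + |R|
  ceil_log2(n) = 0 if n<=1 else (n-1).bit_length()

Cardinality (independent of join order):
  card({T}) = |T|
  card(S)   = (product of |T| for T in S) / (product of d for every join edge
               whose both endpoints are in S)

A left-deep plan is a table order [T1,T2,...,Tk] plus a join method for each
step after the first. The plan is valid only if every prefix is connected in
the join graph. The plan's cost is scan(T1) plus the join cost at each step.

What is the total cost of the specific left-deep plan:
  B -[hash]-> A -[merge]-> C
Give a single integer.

12800

step 1: scan B: cost=200, card=200
step 2: join A via hash
    card(P join A) = 200*300/(200) = 300
    cost = 200 + 2*300*9 + 200 = 5800
step 3: join C via merge
    card(P join C) = 300*400/(200) = 600
    cost = 5800 + 300*9 + 400*9 + 300 + 400 = 12800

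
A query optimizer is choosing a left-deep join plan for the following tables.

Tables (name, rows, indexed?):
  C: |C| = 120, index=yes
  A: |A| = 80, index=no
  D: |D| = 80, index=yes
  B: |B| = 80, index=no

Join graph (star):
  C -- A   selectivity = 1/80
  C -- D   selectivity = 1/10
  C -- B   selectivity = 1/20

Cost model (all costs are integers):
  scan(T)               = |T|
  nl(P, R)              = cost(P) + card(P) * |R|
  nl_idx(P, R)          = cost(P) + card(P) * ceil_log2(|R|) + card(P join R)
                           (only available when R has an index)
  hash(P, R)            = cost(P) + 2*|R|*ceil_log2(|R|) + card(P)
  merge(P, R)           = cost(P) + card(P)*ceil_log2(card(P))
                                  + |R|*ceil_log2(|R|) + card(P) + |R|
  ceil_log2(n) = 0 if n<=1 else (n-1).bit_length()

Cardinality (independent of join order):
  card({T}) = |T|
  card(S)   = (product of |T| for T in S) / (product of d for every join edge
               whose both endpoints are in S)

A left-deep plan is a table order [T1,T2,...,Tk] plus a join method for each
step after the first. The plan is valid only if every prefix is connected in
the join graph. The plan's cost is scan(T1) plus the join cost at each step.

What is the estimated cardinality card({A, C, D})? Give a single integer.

Tables in S: A(80), C(120), D(80)
Edges inside S: C-A(d=80), C-D(d=10)
numerator = 80 * 120 * 80 = 768000
denominator = 80 * 10 = 800
card(S) = 768000 / 800 = 960

960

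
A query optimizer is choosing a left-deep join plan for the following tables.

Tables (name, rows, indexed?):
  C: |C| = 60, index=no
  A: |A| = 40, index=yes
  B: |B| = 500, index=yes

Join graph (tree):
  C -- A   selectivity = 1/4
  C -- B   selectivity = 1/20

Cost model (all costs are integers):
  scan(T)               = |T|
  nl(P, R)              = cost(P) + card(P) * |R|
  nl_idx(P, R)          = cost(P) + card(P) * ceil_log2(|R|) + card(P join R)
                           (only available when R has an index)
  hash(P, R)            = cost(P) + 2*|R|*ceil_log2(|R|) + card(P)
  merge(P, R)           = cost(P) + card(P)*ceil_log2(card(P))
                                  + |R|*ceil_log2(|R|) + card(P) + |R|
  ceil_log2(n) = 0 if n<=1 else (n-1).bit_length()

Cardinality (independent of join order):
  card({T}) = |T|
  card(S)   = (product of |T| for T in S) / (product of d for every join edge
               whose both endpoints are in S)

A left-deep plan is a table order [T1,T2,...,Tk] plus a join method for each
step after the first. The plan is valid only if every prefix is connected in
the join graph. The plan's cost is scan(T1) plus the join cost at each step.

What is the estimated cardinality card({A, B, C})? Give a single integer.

15000

Tables in S: A(40), B(500), C(60)
Edges inside S: C-A(d=4), C-B(d=20)
numerator = 40 * 500 * 60 = 1200000
denominator = 4 * 20 = 80
card(S) = 1200000 / 80 = 15000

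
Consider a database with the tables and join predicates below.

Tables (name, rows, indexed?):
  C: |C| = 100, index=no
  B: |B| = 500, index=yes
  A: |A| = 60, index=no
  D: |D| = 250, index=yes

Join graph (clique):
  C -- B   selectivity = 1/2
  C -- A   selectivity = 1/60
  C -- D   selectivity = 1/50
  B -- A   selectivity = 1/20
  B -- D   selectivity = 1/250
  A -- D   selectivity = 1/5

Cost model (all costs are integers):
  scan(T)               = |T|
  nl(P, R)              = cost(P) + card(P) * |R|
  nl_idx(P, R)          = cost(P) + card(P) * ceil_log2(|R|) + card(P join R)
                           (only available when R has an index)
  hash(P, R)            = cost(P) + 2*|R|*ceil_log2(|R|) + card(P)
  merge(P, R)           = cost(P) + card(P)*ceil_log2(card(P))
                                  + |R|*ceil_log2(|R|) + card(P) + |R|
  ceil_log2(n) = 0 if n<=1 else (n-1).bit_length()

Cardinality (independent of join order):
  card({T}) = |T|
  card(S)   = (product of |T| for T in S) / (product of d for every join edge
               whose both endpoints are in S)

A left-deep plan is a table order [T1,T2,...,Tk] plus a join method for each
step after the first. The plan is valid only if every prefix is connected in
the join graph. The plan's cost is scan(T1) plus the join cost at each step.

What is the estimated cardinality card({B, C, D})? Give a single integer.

500

Tables in S: B(500), C(100), D(250)
Edges inside S: C-B(d=2), C-D(d=50), B-D(d=250)
numerator = 500 * 100 * 250 = 12500000
denominator = 2 * 50 * 250 = 25000
card(S) = 12500000 / 25000 = 500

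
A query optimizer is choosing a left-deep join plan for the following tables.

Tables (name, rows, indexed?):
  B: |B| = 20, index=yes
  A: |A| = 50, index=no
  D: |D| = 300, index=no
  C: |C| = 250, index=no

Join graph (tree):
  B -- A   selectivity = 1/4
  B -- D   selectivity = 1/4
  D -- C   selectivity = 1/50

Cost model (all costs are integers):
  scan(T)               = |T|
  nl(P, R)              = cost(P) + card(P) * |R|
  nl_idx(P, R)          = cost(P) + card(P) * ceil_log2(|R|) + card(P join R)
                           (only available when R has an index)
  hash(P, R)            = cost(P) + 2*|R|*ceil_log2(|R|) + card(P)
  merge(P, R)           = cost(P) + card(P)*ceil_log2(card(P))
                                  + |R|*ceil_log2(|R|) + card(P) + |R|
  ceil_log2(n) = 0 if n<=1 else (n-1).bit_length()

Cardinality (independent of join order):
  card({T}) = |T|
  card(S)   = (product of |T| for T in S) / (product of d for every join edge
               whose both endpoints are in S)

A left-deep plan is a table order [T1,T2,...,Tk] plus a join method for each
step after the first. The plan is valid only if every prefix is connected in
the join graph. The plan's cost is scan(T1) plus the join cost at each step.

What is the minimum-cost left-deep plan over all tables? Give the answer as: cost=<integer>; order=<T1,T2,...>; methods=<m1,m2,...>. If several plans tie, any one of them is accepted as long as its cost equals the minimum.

Selinger DP (subsets sized 1..n):
  {B}: scan cost=20, card=20
  {A}: scan cost=50, card=50
  {D}: scan cost=300, card=300
  {C}: scan cost=250, card=250
  {AB}: card=250; try (B,hash)→300, (A,merge)→490, (B,merge)→520, (B,nl_idx)→550, (A,hash)→640, (A,nl)→1020 …(+1); best=300 via (B,hash)
  {BD}: card=1500; try (B,hash)→800, (D,merge)→3140, (B,nl_idx)→3300, (B,merge)→3420, (D,hash)→5440, (D,nl)→6020 …(+1); best=800 via (B,hash)
  {CD}: card=1500; try (C,hash)→4600, (D,merge)→5500, (C,merge)→5550, (D,hash)→5900, (D,nl)→75250, (C,nl)→75300; best=4600 via (C,hash)
  {ABD}: card=18750; try (A,hash)→2900, (D,merge)→5550, (D,hash)→5950, (A,merge)→19150, (D,nl)→75300, (A,nl)→75800; best=2900 via (A,hash)
  {BCD}: card=7500; try (C,hash)→6300, (B,hash)→6300, (B,nl_idx)→19600, (C,merge)→21050, (B,merge)→22720, (B,nl)→34600 …(+1); best=6300 via (C,hash)
  {ABCD}: card=93750; try (A,hash)→14400, (C,hash)→25650, (A,merge)→111650, (C,merge)→305150, (A,nl)→381300, (C,nl)→4690400; best=14400 via (A,hash)

cost=14400; order=D,B,C,A; methods=hash,hash,hash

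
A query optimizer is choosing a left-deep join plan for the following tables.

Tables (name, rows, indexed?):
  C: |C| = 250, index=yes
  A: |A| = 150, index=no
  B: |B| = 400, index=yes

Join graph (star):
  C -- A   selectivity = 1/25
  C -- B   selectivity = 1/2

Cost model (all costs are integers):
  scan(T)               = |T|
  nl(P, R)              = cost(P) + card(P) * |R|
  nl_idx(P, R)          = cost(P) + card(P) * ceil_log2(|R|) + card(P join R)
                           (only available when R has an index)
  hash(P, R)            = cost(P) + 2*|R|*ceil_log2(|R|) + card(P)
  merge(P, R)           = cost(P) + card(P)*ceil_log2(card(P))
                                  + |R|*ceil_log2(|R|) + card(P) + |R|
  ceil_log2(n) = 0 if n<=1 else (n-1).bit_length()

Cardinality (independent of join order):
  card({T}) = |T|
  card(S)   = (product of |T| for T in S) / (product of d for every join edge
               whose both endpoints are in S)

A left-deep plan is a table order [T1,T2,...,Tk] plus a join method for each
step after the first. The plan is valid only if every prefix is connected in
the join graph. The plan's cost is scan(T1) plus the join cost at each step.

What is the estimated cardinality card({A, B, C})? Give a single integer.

Tables in S: A(150), B(400), C(250)
Edges inside S: C-A(d=25), C-B(d=2)
numerator = 150 * 400 * 250 = 15000000
denominator = 25 * 2 = 50
card(S) = 15000000 / 50 = 300000

300000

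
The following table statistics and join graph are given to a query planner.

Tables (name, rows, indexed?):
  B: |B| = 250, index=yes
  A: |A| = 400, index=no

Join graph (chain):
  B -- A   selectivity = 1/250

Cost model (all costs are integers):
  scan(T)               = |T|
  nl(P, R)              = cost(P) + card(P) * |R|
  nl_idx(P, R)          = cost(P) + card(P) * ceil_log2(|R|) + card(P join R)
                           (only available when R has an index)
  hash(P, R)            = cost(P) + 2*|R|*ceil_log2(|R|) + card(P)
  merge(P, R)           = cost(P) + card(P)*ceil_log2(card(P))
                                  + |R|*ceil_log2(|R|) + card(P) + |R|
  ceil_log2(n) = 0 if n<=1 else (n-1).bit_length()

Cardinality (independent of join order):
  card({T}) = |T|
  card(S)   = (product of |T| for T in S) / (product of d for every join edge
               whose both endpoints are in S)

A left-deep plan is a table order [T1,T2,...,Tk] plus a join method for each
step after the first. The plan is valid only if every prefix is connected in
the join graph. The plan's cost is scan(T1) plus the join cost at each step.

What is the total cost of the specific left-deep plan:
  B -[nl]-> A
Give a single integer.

100250

step 1: scan B: cost=250, card=250
step 2: join A via nl
    card(P join A) = 250*400/(250) = 400
    cost = 250 + 250*400 = 100250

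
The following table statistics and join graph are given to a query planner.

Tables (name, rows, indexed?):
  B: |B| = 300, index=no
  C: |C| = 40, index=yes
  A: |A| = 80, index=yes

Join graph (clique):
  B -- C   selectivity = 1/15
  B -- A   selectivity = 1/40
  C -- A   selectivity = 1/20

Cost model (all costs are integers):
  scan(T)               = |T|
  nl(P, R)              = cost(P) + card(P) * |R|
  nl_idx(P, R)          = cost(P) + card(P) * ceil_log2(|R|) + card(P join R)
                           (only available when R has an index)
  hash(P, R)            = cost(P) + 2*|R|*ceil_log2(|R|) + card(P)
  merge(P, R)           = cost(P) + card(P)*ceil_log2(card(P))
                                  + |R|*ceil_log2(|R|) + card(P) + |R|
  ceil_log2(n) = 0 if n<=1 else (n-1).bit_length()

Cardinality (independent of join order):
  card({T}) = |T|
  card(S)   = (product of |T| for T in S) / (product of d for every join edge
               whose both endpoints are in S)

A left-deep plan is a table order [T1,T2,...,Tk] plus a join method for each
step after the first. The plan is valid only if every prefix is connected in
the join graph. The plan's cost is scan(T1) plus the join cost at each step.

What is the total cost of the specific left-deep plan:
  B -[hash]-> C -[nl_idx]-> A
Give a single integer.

6760

step 1: scan B: cost=300, card=300
step 2: join C via hash
    card(P join C) = 300*40/(15) = 800
    cost = 300 + 2*40*6 + 300 = 1080
step 3: join A via nl_idx
    card(P join A) = 800*80/(40*20) = 80
    cost = 1080 + 800*7 + 80 = 6760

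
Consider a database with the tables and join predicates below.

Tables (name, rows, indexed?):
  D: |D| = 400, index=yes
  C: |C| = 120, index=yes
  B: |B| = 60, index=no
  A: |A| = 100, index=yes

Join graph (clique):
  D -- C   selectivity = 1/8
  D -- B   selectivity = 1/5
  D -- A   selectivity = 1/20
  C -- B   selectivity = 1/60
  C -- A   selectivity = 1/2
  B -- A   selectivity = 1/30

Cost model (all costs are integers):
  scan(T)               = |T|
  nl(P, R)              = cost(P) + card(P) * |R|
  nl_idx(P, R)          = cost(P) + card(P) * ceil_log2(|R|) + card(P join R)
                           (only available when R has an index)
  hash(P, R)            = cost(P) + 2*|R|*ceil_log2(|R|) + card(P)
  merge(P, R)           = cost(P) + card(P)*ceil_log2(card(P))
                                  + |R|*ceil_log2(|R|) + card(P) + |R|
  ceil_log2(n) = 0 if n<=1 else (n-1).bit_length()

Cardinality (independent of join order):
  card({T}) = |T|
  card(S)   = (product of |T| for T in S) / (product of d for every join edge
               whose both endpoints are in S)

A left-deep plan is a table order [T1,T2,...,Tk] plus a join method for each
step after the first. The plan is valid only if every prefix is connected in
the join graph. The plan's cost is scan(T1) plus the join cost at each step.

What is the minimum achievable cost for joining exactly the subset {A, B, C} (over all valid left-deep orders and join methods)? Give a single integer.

Selinger DP over subsets of {A,B,C}:
  {C}: scan cost=120, card=120
  {B}: scan cost=60, card=60
  {A}: scan cost=100, card=100
  {BC}: card=120; try (C,nl_idx)→600, (B,hash)→960, (C,merge)→1440, (B,merge)→1500, (C,hash)→1800, (C,nl)→7260 …(+1); best=600 via (C,nl_idx)
  {AC}: card=6000; try (A,hash)→1640, (C,merge)→1860, (C,hash)→1880, (A,merge)→1880, (C,nl_idx)→6800, (A,nl_idx)→6960 …(+2); best=1640 via (A,hash)
  {AB}: card=200; try (A,nl_idx)→680, (B,hash)→920, (A,merge)→1280, (B,merge)→1320, (A,hash)→1520, (A,nl)→6060 …(+1); best=680 via (A,nl_idx)
  {ABC}: card=200; try (A,nl_idx)→1640, (A,hash)→2120, (C,nl_idx)→2280, (A,merge)→2360, (C,hash)→2560, (C,merge)→3440 …(+5); best=1640 via (A,nl_idx)

1640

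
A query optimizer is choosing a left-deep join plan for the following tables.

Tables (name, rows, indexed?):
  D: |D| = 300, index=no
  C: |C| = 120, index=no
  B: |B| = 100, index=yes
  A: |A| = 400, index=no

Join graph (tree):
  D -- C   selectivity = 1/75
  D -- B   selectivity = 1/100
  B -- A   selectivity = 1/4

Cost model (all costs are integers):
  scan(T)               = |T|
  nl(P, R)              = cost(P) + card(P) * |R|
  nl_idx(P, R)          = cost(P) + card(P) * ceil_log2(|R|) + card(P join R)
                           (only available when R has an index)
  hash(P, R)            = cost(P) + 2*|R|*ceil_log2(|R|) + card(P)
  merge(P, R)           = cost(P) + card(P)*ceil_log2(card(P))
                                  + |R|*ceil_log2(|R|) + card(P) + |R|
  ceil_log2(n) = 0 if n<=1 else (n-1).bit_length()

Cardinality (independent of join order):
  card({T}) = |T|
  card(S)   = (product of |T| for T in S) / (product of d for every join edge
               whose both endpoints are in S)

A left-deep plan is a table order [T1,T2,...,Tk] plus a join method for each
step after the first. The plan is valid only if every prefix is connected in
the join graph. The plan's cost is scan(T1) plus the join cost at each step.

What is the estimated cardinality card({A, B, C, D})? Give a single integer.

Tables in S: A(400), B(100), C(120), D(300)
Edges inside S: D-C(d=75), D-B(d=100), B-A(d=4)
numerator = 400 * 100 * 120 * 300 = 1440000000
denominator = 75 * 100 * 4 = 30000
card(S) = 1440000000 / 30000 = 48000

48000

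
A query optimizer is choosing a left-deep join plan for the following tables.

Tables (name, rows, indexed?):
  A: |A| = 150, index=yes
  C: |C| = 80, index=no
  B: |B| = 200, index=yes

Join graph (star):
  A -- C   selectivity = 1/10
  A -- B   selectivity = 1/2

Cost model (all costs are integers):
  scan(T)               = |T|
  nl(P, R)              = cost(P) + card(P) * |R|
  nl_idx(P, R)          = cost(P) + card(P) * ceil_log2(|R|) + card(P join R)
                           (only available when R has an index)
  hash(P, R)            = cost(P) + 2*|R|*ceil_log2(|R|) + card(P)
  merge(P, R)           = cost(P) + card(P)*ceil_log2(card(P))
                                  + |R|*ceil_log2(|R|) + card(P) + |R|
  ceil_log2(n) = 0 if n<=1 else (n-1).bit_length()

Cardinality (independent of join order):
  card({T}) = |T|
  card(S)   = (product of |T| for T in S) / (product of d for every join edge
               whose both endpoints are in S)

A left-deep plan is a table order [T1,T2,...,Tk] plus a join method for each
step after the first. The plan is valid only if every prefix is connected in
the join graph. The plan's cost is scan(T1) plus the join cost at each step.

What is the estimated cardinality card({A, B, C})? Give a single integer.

Tables in S: A(150), B(200), C(80)
Edges inside S: A-C(d=10), A-B(d=2)
numerator = 150 * 200 * 80 = 2400000
denominator = 10 * 2 = 20
card(S) = 2400000 / 20 = 120000

120000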